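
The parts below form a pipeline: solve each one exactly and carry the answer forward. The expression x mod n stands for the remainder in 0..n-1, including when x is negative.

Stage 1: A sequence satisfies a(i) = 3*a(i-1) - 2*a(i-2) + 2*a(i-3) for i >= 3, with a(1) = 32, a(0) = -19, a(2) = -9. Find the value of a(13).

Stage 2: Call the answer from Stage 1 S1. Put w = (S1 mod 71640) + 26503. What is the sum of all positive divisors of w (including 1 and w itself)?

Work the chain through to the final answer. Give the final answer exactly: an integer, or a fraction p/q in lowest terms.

Stage 1: a(3) = 3*(-9) - 2*(32) + 2*(-19) = -129; iterating: a(3)=-129, a(4)=-305, a(5)=-675, a(6)=-1673, a(7)=-4279, a(8)=-10841, a(9)=-27311, a(10)=-68809, a(11)=-173487, a(12)=-437465, a(13)=-1103039; answer -1103039
Stage 2: S1 = -1103039; w = 69704; 69704 = 2^3 * 8713; sigma = (1 + 2 + 4 + 8) * (1 + 8713) = 15 * 8714 = 130710; answer 130710

130710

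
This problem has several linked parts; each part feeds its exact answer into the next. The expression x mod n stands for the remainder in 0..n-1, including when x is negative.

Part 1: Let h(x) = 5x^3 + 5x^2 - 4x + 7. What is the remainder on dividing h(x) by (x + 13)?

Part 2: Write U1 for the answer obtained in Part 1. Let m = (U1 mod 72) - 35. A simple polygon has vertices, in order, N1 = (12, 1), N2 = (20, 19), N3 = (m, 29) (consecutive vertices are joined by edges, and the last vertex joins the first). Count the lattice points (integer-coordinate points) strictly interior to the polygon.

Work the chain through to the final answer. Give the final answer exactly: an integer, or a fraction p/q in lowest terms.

101

Part 1: remainder = value at the root: 5*(-13)^3 + 5*(-13)^2 - 4*(-13)^1 + 7 = (-10985) + (845) + (52) + (7) = -10081; answer -10081
Part 2: U1 = -10081; m = 36; cross terms: (12*19 - 20*1)=208, (20*29 - 36*19)=-104, (36*1 - 12*29)=-312; twice the area = |-208| = 208; area = 104; boundary points = 2 + 2 + 4 = 8; strictly interior points = area - boundary/2 + 1 = 101; answer 101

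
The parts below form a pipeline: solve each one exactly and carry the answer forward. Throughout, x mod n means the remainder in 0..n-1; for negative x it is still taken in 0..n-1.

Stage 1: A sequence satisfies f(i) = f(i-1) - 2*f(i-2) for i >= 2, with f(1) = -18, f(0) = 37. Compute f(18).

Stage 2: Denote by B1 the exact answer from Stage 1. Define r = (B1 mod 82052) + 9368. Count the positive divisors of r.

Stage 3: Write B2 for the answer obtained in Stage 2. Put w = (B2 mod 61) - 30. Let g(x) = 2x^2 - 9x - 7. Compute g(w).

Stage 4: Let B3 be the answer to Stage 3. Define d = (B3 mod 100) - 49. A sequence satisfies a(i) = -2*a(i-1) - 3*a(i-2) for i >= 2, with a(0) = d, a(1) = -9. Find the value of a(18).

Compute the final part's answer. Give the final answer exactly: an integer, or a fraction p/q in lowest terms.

-491940

Stage 1: f(2) = 1*(-18) - 2*(37) = -92; iterating: f(2)=-92, f(3)=-56, f(4)=128, f(5)=240, f(6)=-16, f(7)=-496, f(8)=-464, f(9)=528, f(10)=1456, f(11)=400, f(12)=-2512, f(13)=-3312, f(14)=1712, f(15)=8336, f(16)=4912, f(17)=-11760, f(18)=-21584; answer -21584
Stage 2: B1 = -21584; r = 69836; 69836 = 2^2 * 13 * 17 * 79; number of divisors = (2+1) * (1+1) * (1+1) * (1+1) = 24; answer 24
Stage 3: B2 = 24; w = -6; 2*(-6)^2 - 9*(-6)^1 - 7 = (72) + (54) + (-7) = 119; answer 119
Stage 4: B3 = 119; d = -30; a(2) = -2*(-9) - 3*(-30) = 108; iterating: a(2)=108, a(3)=-189, a(4)=54, a(5)=459, a(6)=-1080, a(7)=783, a(8)=1674, a(9)=-5697, a(10)=6372, a(11)=4347, a(12)=-27810, a(13)=42579, a(14)=-1728, a(15)=-124281, a(16)=253746, a(17)=-134649, a(18)=-491940; answer -491940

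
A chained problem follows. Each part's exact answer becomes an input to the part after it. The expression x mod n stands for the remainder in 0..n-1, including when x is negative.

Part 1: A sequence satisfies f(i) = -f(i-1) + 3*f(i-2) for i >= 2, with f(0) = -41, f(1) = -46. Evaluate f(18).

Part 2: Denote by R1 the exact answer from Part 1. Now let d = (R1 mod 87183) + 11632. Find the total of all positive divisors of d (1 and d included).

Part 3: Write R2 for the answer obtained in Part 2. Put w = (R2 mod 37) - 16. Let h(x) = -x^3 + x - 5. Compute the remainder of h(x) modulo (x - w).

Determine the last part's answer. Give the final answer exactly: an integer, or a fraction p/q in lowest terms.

-11

Part 1: f(2) = -1*(-46) + 3*(-41) = -77; iterating: f(2)=-77, f(3)=-61, f(4)=-170, f(5)=-13, f(6)=-497, f(7)=458, f(8)=-1949, f(9)=3323, f(10)=-9170, f(11)=19139, f(12)=-46649, f(13)=104066, f(14)=-244013, f(15)=556211, f(16)=-1288250, f(17)=2956883, f(18)=-6821633; answer -6821633
Part 2: R1 = -6821633; d = 77456; 77456 = 2^4 * 47 * 103; sigma = (1 + 2 + 4 + 8 + 16) * (1 + 47) * (1 + 103) = 31 * 48 * 104 = 154752; answer 154752
Part 3: R2 = 154752; w = 2; remainder = value at the root: -1*(2)^3 + 1*(2)^1 - 5 = (-8) + (2) + (-5) = -11; answer -11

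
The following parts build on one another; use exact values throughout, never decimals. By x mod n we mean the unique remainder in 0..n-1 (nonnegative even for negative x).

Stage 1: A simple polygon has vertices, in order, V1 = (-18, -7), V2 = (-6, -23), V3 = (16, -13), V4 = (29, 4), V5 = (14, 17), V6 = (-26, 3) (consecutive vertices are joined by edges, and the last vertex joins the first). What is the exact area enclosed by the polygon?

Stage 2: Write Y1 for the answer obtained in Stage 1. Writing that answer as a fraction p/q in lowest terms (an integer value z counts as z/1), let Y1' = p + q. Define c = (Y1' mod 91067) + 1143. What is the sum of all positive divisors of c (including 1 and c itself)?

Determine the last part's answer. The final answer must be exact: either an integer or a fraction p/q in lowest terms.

7068

Stage 1: cross terms: (-18*-23 - -6*-7)=372, (-6*-13 - 16*-23)=446, (16*4 - 29*-13)=441, (29*17 - 14*4)=437, (14*3 - -26*17)=484, (-26*-7 - -18*3)=236; twice the area = |2416| = 2416; area = 1208; answer 1208
Stage 2: Y1 = 1208; threaded value p + q = 1209; c = 2352; 2352 = 2^4 * 3 * 7^2; sigma = (1 + 2 + 4 + 8 + 16) * (1 + 3) * (1 + 7 + 49) = 31 * 4 * 57 = 7068; answer 7068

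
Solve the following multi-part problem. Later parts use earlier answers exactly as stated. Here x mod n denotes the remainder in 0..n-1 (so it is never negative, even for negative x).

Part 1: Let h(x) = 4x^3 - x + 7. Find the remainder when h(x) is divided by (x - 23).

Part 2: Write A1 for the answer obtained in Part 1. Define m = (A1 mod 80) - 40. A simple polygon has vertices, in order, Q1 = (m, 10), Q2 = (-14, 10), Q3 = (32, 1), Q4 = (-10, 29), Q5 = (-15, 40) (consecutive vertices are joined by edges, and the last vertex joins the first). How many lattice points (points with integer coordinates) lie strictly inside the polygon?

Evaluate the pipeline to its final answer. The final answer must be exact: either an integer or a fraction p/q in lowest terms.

Part 1: remainder = value at the root: 4*(23)^3 - 1*(23)^1 + 7 = (48668) + (-23) + (7) = 48652; answer 48652
Part 2: A1 = 48652; m = -28; cross terms: (-28*10 - -14*10)=-140, (-14*1 - 32*10)=-334, (32*29 - -10*1)=938, (-10*40 - -15*29)=35, (-15*10 - -28*40)=970; twice the area = |1469| = 1469; area = 1469/2; boundary points = 14 + 1 + 14 + 1 + 1 = 31; strictly interior points = area - boundary/2 + 1 = 720; answer 720

720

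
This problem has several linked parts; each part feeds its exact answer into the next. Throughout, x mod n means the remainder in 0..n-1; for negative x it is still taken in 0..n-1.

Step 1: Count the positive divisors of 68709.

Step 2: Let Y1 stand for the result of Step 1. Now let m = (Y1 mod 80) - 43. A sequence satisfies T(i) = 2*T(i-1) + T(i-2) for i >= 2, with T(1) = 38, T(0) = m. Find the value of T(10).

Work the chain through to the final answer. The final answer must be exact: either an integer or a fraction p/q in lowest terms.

Step 1: 68709 = 3 * 37 * 619; number of divisors = (1+1) * (1+1) * (1+1) = 8; answer 8
Step 2: Y1 = 8; m = -35; T(2) = 2*(38) + 1*(-35) = 41; iterating: T(2)=41, T(3)=120, T(4)=281, T(5)=682, T(6)=1645, T(7)=3972, T(8)=9589, T(9)=23150, T(10)=55889; answer 55889

55889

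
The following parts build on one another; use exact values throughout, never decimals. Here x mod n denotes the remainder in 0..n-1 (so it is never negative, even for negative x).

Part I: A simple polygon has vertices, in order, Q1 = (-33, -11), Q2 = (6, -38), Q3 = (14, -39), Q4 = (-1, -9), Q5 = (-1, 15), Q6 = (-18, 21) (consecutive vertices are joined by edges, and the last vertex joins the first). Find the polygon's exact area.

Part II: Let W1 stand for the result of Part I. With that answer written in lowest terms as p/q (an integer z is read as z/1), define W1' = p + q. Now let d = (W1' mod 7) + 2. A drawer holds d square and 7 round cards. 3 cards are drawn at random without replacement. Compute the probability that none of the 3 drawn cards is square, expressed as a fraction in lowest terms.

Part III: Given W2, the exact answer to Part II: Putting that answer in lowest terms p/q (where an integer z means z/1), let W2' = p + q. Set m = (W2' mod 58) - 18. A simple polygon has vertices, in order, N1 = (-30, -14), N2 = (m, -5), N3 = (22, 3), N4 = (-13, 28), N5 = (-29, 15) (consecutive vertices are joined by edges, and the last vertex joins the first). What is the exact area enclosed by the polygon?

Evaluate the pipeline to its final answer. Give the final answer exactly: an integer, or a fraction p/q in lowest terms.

1381

Part I: cross terms: (-33*-38 - 6*-11)=1320, (6*-39 - 14*-38)=298, (14*-9 - -1*-39)=-165, (-1*15 - -1*-9)=-24, (-1*21 - -18*15)=249, (-18*-11 - -33*21)=891; twice the area = |2569| = 2569; area = 2569/2; answer 2569/2
Part II: W1 = 2569/2; threaded value p + q = 2571; d = 4; total draws C(11,3) = 165; favorable C(7,3) = 35; P = 7/33; answer 7/33
Part III: W2 = 7/33; threaded value p + q = 40; m = 22; cross terms: (-30*-5 - 22*-14)=458, (22*3 - 22*-5)=176, (22*28 - -13*3)=655, (-13*15 - -29*28)=617, (-29*-14 - -30*15)=856; twice the area = |2762| = 2762; area = 1381; answer 1381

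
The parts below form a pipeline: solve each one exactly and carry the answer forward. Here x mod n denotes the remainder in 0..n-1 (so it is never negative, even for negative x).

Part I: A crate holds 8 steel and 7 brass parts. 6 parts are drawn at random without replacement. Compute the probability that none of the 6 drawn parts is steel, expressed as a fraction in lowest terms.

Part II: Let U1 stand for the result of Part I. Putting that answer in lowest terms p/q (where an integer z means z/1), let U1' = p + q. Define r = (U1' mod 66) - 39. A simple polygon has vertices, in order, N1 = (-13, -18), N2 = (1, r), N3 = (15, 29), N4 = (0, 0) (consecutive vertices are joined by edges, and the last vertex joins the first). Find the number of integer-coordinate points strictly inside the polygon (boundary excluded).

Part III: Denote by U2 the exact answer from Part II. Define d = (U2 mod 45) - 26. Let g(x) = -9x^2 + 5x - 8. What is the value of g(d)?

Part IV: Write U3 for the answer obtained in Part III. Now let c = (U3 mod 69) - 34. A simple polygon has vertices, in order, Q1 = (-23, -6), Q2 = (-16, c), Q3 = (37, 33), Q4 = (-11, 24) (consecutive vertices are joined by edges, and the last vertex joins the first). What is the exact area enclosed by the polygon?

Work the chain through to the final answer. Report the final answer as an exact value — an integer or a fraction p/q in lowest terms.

2925/2

Part I: total draws C(15,6) = 5005; favorable C(7,6) = 7; P = 1/715; answer 1/715
Part II: U1 = 1/715; threaded value p + q = 716; r = 17; cross terms: (-13*17 - 1*-18)=-203, (1*29 - 15*17)=-226, (15*0 - 0*29)=0, (0*-18 - -13*0)=0; twice the area = |-429| = 429; area = 429/2; boundary points = 7 + 2 + 1 + 1 = 11; strictly interior points = area - boundary/2 + 1 = 210; answer 210
Part III: U2 = 210; d = 4; -9*(4)^2 + 5*(4)^1 - 8 = (-144) + (20) + (-8) = -132; answer -132
Part IV: U3 = -132; c = -28; cross terms: (-23*-28 - -16*-6)=548, (-16*33 - 37*-28)=508, (37*24 - -11*33)=1251, (-11*-6 - -23*24)=618; twice the area = |2925| = 2925; area = 2925/2; answer 2925/2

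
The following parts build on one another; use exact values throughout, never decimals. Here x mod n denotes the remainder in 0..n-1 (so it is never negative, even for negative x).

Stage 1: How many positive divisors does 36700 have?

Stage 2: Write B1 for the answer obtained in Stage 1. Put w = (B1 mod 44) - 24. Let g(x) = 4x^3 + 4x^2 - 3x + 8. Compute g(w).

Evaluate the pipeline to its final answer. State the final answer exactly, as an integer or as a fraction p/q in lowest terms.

-694

Stage 1: 36700 = 2^2 * 5^2 * 367; number of divisors = (2+1) * (2+1) * (1+1) = 18; answer 18
Stage 2: B1 = 18; w = -6; 4*(-6)^3 + 4*(-6)^2 - 3*(-6)^1 + 8 = (-864) + (144) + (18) + (8) = -694; answer -694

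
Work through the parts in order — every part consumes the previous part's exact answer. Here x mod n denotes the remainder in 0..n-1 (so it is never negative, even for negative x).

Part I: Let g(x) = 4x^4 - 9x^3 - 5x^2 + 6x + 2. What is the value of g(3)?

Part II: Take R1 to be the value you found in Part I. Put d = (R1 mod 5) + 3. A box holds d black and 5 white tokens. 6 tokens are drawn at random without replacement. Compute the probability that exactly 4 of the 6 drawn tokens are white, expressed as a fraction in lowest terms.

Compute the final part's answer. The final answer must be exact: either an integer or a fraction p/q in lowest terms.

5/14

Part I: 4*(3)^4 - 9*(3)^3 - 5*(3)^2 + 6*(3)^1 + 2 = (324) + (-243) + (-45) + (18) + (2) = 56; answer 56
Part II: R1 = 56; d = 4; total draws C(9,6) = 84; favorable C(5,4)*C(4,2) = 30; P = 5/14; answer 5/14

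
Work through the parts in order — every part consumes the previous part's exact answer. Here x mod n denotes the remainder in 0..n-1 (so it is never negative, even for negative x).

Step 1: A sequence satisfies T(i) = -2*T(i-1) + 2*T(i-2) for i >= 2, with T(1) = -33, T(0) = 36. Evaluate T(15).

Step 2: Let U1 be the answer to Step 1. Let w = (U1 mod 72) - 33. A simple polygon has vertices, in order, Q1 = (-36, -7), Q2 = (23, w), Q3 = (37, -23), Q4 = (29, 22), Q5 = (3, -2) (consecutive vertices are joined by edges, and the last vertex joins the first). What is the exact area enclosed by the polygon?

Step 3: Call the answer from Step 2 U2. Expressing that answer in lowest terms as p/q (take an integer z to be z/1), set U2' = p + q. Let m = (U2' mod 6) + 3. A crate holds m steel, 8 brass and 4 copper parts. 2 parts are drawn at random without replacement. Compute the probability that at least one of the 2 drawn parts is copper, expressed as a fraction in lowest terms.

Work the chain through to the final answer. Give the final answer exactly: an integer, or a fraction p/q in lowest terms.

Step 1: T(2) = -2*(-33) + 2*(36) = 138; iterating: T(2)=138, T(3)=-342, T(4)=960, T(5)=-2604, T(6)=7128, T(7)=-19464, T(8)=53184, T(9)=-145296, T(10)=396960, T(11)=-1084512, T(12)=2962944, T(13)=-8094912, T(14)=22115712, T(15)=-60421248; answer -60421248
Step 2: U1 = -60421248; w = -33; cross terms: (-36*-33 - 23*-7)=1349, (23*-23 - 37*-33)=692, (37*22 - 29*-23)=1481, (29*-2 - 3*22)=-124, (3*-7 - -36*-2)=-93; twice the area = |3305| = 3305; area = 3305/2; answer 3305/2
Step 3: U2 = 3305/2; threaded value p + q = 3307; m = 4; total draws C(16,2) = 120; complement C(12,2) = 66; favorable 120 - 66 = 54; P = 9/20; answer 9/20

9/20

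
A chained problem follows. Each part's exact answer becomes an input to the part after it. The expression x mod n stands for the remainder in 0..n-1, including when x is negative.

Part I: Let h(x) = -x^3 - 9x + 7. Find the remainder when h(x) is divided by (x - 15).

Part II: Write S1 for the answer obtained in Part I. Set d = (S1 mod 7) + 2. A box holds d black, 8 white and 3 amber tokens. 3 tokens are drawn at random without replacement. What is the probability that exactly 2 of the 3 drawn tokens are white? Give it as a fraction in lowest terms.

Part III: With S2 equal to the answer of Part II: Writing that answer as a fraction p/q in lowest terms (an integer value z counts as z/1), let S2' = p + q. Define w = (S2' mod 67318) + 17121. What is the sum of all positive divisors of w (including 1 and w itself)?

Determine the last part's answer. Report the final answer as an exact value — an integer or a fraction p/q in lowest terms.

Part I: remainder = value at the root: -1*(15)^3 - 9*(15)^1 + 7 = (-3375) + (-135) + (7) = -3503; answer -3503
Part II: S1 = -3503; d = 6; total draws C(17,3) = 680; favorable C(8,2)*C(9,1) = 252; P = 63/170; answer 63/170
Part III: S2 = 63/170; threaded value p + q = 233; w = 17354; 17354 = 2 * 8677; sigma = (1 + 2) * (1 + 8677) = 3 * 8678 = 26034; answer 26034

26034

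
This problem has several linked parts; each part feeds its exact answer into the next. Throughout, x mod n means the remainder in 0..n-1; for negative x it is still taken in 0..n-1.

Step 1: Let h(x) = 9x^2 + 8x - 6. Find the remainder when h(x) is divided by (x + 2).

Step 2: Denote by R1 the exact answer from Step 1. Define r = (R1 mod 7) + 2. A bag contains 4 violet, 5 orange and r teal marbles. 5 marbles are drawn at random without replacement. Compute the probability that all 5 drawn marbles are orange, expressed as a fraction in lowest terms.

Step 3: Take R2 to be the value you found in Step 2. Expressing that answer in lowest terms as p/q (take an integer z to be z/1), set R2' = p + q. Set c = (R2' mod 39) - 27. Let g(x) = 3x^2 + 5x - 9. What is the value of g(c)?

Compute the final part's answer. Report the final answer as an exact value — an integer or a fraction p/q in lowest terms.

Step 1: remainder = value at the root: 9*(-2)^2 + 8*(-2)^1 - 6 = (36) + (-16) + (-6) = 14; answer 14
Step 2: R1 = 14; r = 2; total draws C(11,5) = 462; favorable C(5,5) = 1; P = 1/462; answer 1/462
Step 3: R2 = 1/462; threaded value p + q = 463; c = 7; 3*(7)^2 + 5*(7)^1 - 9 = (147) + (35) + (-9) = 173; answer 173

173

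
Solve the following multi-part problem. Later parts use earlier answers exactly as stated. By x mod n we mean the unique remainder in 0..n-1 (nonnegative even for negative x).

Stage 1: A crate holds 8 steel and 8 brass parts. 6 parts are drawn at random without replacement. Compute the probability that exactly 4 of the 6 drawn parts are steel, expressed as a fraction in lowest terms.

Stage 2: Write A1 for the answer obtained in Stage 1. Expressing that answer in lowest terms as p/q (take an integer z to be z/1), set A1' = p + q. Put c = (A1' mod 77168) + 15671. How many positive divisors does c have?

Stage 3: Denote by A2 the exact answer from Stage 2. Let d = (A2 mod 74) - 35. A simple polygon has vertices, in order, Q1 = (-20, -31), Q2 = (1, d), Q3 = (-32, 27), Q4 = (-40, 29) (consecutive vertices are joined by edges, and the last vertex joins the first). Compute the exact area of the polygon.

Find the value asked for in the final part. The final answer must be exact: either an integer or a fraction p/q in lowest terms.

853

Stage 1: total draws C(16,6) = 8008; favorable C(8,4)*C(8,2) = 1960; P = 35/143; answer 35/143
Stage 2: A1 = 35/143; threaded value p + q = 178; c = 15849; 15849 = 3^3 * 587; number of divisors = (3+1) * (1+1) = 8; answer 8
Stage 3: A2 = 8; d = -27; cross terms: (-20*-27 - 1*-31)=571, (1*27 - -32*-27)=-837, (-32*29 - -40*27)=152, (-40*-31 - -20*29)=1820; twice the area = |1706| = 1706; area = 853; answer 853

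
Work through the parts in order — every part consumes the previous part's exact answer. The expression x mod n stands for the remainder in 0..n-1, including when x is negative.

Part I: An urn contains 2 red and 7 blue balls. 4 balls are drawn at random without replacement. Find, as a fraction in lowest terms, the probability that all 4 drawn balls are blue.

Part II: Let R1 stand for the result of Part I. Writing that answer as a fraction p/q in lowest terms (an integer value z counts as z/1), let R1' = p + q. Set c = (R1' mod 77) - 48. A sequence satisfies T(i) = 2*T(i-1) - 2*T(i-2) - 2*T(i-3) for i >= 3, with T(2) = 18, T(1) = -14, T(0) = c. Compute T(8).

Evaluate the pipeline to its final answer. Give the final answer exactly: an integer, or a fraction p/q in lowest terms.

Part I: total draws C(9,4) = 126; favorable C(7,4) = 35; P = 5/18; answer 5/18
Part II: R1 = 5/18; threaded value p + q = 23; c = -25; T(3) = 2*(18) - 2*(-14) - 2*(-25) = 114; iterating: T(3)=114, T(4)=220, T(5)=176, T(6)=-316, T(7)=-1424, T(8)=-2568; answer -2568

-2568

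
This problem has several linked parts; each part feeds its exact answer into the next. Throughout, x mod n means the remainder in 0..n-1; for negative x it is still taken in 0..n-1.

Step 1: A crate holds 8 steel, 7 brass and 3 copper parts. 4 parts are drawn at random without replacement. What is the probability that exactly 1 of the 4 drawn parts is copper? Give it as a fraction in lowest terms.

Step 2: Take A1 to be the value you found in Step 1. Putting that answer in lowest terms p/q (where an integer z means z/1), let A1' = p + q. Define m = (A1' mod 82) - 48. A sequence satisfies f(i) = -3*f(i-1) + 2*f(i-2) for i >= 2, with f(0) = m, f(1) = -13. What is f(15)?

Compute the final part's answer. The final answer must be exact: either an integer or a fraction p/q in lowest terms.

-618978821

Step 1: total draws C(18,4) = 3060; favorable C(3,1)*C(15,3) = 1365; P = 91/204; answer 91/204
Step 2: A1 = 91/204; threaded value p + q = 295; m = 1; f(2) = -3*(-13) + 2*(1) = 41; iterating: f(2)=41, f(3)=-149, f(4)=529, f(5)=-1885, f(6)=6713, f(7)=-23909, f(8)=85153, f(9)=-303277, f(10)=1080137, f(11)=-3846965, f(12)=13701169, f(13)=-48797437, f(14)=173794649, f(15)=-618978821; answer -618978821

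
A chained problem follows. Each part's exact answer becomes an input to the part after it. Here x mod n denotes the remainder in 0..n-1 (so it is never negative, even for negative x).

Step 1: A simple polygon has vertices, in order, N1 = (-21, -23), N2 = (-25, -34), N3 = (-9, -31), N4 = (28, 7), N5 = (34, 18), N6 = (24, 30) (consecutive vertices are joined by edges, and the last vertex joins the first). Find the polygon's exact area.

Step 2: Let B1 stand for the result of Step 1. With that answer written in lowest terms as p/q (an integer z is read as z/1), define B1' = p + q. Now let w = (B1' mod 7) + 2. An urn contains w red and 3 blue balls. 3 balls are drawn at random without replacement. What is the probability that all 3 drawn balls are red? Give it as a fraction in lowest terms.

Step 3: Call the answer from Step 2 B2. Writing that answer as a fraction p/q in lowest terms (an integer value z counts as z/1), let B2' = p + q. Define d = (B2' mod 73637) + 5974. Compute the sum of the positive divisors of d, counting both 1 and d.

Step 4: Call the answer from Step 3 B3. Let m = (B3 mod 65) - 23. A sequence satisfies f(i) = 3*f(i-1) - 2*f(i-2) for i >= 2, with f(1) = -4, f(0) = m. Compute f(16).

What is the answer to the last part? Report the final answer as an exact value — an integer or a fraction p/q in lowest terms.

-2359228

Step 1: cross terms: (-21*-34 - -25*-23)=139, (-25*-31 - -9*-34)=469, (-9*7 - 28*-31)=805, (28*18 - 34*7)=266, (34*30 - 24*18)=588, (24*-23 - -21*30)=78; twice the area = |2345| = 2345; area = 2345/2; answer 2345/2
Step 2: B1 = 2345/2; threaded value p + q = 2347; w = 4; total draws C(7,3) = 35; favorable C(4,3) = 4; P = 4/35; answer 4/35
Step 3: B2 = 4/35; threaded value p + q = 39; d = 6013; 6013 = 7 * 859; sigma = (1 + 7) * (1 + 859) = 8 * 860 = 6880; answer 6880
Step 4: B3 = 6880; m = 32; f(2) = 3*(-4) - 2*(32) = -76; iterating: f(2)=-76, f(3)=-220, f(4)=-508, f(5)=-1084, f(6)=-2236, f(7)=-4540, f(8)=-9148, f(9)=-18364, f(10)=-36796, f(11)=-73660, f(12)=-147388, f(13)=-294844, f(14)=-589756, f(15)=-1179580, f(16)=-2359228; answer -2359228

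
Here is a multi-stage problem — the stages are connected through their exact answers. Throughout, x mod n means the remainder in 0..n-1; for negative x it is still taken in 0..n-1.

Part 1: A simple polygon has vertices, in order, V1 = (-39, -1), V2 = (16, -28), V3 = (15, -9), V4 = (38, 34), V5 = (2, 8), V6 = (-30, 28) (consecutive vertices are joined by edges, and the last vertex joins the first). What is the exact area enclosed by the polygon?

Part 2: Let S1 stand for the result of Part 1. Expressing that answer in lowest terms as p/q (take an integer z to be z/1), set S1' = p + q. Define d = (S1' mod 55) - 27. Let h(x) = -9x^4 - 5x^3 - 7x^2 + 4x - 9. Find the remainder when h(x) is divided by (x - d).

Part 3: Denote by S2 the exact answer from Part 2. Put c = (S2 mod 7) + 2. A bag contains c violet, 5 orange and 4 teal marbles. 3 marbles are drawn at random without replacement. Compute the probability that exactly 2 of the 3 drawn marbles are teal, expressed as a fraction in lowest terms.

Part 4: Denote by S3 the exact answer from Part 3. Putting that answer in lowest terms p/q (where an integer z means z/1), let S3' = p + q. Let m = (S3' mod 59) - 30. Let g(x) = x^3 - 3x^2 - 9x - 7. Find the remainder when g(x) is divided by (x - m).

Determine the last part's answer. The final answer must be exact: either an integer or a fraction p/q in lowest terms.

Part 1: cross terms: (-39*-28 - 16*-1)=1108, (16*-9 - 15*-28)=276, (15*34 - 38*-9)=852, (38*8 - 2*34)=236, (2*28 - -30*8)=296, (-30*-1 - -39*28)=1122; twice the area = |3890| = 3890; area = 1945; answer 1945
Part 2: S1 = 1945; threaded value p + q = 1946; d = -6; remainder = value at the root: -9*(-6)^4 - 5*(-6)^3 - 7*(-6)^2 + 4*(-6)^1 - 9 = (-11664) + (1080) + (-252) + (-24) + (-9) = -10869; answer -10869
Part 3: S2 = -10869; c = 4; total draws C(13,3) = 286; favorable C(4,2)*C(9,1) = 54; P = 27/143; answer 27/143
Part 4: S3 = 27/143; threaded value p + q = 170; m = 22; remainder = value at the root: 1*(22)^3 - 3*(22)^2 - 9*(22)^1 - 7 = (10648) + (-1452) + (-198) + (-7) = 8991; answer 8991

8991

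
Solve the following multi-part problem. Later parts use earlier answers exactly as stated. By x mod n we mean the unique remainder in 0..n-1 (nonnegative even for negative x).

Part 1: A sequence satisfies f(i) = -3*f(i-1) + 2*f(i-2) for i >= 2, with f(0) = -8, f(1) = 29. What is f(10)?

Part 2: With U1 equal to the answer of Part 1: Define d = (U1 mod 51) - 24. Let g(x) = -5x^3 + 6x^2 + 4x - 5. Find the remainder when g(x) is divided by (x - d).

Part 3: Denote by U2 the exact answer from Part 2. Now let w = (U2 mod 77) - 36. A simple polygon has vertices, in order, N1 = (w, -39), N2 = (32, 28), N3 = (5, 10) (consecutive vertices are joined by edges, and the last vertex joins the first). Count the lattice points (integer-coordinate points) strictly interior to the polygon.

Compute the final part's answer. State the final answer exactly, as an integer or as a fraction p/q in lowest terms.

639

Part 1: f(2) = -3*(29) + 2*(-8) = -103; iterating: f(2)=-103, f(3)=367, f(4)=-1307, f(5)=4655, f(6)=-16579, f(7)=59047, f(8)=-210299, f(9)=748991, f(10)=-2667571; answer -2667571
Part 2: U1 = -2667571; d = 11; remainder = value at the root: -5*(11)^3 + 6*(11)^2 + 4*(11)^1 - 5 = (-6655) + (726) + (44) + (-5) = -5890; answer -5890
Part 3: U2 = -5890; w = 3; cross terms: (3*28 - 32*-39)=1332, (32*10 - 5*28)=180, (5*-39 - 3*10)=-225; twice the area = |1287| = 1287; area = 1287/2; boundary points = 1 + 9 + 1 = 11; strictly interior points = area - boundary/2 + 1 = 639; answer 639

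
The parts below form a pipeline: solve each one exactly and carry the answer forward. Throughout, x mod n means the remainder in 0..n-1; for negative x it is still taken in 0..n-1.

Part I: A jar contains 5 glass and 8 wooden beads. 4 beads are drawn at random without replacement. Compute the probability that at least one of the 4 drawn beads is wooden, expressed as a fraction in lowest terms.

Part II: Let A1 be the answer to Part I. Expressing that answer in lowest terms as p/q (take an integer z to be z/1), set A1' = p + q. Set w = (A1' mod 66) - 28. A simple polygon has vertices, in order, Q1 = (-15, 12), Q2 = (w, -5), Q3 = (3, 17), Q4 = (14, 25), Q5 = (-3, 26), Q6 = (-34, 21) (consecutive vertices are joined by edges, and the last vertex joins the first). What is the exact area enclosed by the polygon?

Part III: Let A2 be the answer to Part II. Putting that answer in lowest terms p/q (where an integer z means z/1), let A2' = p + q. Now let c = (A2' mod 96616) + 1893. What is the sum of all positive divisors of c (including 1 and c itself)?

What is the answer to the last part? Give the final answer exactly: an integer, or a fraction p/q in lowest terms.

5088

Part I: total draws C(13,4) = 715; complement C(5,4) = 5; favorable 715 - 5 = 710; P = 142/143; answer 142/143
Part II: A1 = 142/143; threaded value p + q = 285; w = -7; cross terms: (-15*-5 - -7*12)=159, (-7*17 - 3*-5)=-104, (3*25 - 14*17)=-163, (14*26 - -3*25)=439, (-3*21 - -34*26)=821, (-34*12 - -15*21)=-93; twice the area = |1059| = 1059; area = 1059/2; answer 1059/2
Part III: A2 = 1059/2; threaded value p + q = 1061; c = 2954; 2954 = 2 * 7 * 211; sigma = (1 + 2) * (1 + 7) * (1 + 211) = 3 * 8 * 212 = 5088; answer 5088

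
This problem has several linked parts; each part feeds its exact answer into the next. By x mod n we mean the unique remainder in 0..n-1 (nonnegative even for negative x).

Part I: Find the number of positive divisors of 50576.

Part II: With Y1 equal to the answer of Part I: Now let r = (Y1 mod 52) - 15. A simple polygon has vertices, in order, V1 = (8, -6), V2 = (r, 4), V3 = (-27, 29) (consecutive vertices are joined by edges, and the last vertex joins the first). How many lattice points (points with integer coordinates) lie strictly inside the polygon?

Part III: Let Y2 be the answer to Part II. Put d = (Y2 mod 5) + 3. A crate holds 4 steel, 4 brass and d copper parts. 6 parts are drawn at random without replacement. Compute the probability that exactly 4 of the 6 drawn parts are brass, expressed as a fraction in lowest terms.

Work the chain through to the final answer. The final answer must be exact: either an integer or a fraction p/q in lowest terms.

1/22

Part I: 50576 = 2^4 * 29 * 109; number of divisors = (4+1) * (1+1) * (1+1) = 20; answer 20
Part II: Y1 = 20; r = 5; cross terms: (8*4 - 5*-6)=62, (5*29 - -27*4)=253, (-27*-6 - 8*29)=-70; twice the area = |245| = 245; area = 245/2; boundary points = 1 + 1 + 35 = 37; strictly interior points = area - boundary/2 + 1 = 105; answer 105
Part III: Y2 = 105; d = 3; total draws C(11,6) = 462; favorable C(4,4)*C(7,2) = 21; P = 1/22; answer 1/22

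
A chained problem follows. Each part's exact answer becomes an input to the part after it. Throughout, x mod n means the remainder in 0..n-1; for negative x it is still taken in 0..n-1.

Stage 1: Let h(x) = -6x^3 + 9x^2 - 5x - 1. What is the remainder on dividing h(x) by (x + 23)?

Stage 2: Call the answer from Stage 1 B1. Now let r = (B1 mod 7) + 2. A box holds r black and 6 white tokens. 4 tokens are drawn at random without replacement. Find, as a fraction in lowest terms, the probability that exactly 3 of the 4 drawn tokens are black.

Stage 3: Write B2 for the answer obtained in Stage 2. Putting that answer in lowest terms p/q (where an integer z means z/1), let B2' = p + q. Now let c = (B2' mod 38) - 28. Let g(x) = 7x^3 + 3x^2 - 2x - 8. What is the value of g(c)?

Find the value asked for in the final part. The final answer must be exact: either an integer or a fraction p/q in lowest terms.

-135548

Stage 1: remainder = value at the root: -6*(-23)^3 + 9*(-23)^2 - 5*(-23)^1 - 1 = (73002) + (4761) + (115) + (-1) = 77877; answer 77877
Stage 2: B1 = 77877; r = 4; total draws C(10,4) = 210; favorable C(4,3)*C(6,1) = 24; P = 4/35; answer 4/35
Stage 3: B2 = 4/35; threaded value p + q = 39; c = -27; 7*(-27)^3 + 3*(-27)^2 - 2*(-27)^1 - 8 = (-137781) + (2187) + (54) + (-8) = -135548; answer -135548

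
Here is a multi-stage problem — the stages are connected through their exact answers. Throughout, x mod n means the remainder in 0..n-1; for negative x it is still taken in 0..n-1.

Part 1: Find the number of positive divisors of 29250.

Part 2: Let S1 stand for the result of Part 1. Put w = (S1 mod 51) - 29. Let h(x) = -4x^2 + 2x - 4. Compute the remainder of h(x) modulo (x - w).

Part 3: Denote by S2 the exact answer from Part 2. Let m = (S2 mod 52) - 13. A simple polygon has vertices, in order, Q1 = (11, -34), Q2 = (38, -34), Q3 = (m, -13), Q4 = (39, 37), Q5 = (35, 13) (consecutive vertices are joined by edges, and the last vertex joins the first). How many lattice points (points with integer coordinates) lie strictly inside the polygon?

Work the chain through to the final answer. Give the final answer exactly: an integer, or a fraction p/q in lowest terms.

560

Part 1: 29250 = 2 * 3^2 * 5^3 * 13; number of divisors = (1+1) * (2+1) * (3+1) * (1+1) = 48; answer 48
Part 2: S1 = 48; w = 19; remainder = value at the root: -4*(19)^2 + 2*(19)^1 - 4 = (-1444) + (38) + (-4) = -1410; answer -1410
Part 3: S2 = -1410; m = 33; cross terms: (11*-34 - 38*-34)=918, (38*-13 - 33*-34)=628, (33*37 - 39*-13)=1728, (39*13 - 35*37)=-788, (35*-34 - 11*13)=-1333; twice the area = |1153| = 1153; area = 1153/2; boundary points = 27 + 1 + 2 + 4 + 1 = 35; strictly interior points = area - boundary/2 + 1 = 560; answer 560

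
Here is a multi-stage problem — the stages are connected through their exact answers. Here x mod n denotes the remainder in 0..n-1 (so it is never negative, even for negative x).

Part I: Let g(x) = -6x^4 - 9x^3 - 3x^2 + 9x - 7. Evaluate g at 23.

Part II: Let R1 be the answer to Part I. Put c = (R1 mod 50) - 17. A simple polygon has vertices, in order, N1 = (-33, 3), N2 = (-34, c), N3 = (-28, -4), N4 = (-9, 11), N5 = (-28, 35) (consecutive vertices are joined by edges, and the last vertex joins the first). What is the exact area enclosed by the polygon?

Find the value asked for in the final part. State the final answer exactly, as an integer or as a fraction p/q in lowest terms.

Part I: -6*(23)^4 - 9*(23)^3 - 3*(23)^2 + 9*(23)^1 - 7 = (-1679046) + (-109503) + (-1587) + (207) + (-7) = -1789936; answer -1789936
Part II: R1 = -1789936; c = -3; cross terms: (-33*-3 - -34*3)=201, (-34*-4 - -28*-3)=52, (-28*11 - -9*-4)=-344, (-9*35 - -28*11)=-7, (-28*3 - -33*35)=1071; twice the area = |973| = 973; area = 973/2; answer 973/2

973/2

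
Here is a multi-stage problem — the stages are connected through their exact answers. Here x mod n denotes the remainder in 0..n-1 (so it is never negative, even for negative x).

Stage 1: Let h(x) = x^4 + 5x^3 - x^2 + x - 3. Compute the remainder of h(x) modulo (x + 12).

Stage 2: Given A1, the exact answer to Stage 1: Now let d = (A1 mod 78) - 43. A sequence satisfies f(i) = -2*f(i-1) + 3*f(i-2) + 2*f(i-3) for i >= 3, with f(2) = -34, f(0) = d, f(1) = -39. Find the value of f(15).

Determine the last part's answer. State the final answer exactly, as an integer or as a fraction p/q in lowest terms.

Stage 1: remainder = value at the root: 1*(-12)^4 + 5*(-12)^3 - 1*(-12)^2 + 1*(-12)^1 - 3 = (20736) + (-8640) + (-144) + (-12) + (-3) = 11937; answer 11937
Stage 2: A1 = 11937; d = -40; f(3) = -2*(-34) + 3*(-39) + 2*(-40) = -129; iterating: f(3)=-129, f(4)=78, f(5)=-611, f(6)=1198, f(7)=-4073, f(8)=10518, f(9)=-30859, f(10)=85126, f(11)=-241793, f(12)=677246, f(13)=-1909619, f(14)=5367390, f(15)=-15109145; answer -15109145

-15109145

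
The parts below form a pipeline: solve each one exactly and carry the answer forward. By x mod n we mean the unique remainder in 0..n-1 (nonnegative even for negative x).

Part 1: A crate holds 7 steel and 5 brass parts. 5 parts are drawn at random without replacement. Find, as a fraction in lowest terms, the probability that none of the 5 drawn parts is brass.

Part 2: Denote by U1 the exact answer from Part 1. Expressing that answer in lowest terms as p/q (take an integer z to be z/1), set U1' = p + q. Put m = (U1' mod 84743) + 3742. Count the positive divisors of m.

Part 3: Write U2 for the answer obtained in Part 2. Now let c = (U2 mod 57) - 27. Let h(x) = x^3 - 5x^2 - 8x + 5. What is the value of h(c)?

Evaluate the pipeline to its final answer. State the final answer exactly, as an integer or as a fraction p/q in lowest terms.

Part 1: total draws C(12,5) = 792; favorable C(7,5) = 21; P = 7/264; answer 7/264
Part 2: U1 = 7/264; threaded value p + q = 271; m = 4013; 4013 is prime, so its only divisors are 1 and 4013; count = 2; answer 2
Part 3: U2 = 2; c = -25; 1*(-25)^3 - 5*(-25)^2 - 8*(-25)^1 + 5 = (-15625) + (-3125) + (200) + (5) = -18545; answer -18545

-18545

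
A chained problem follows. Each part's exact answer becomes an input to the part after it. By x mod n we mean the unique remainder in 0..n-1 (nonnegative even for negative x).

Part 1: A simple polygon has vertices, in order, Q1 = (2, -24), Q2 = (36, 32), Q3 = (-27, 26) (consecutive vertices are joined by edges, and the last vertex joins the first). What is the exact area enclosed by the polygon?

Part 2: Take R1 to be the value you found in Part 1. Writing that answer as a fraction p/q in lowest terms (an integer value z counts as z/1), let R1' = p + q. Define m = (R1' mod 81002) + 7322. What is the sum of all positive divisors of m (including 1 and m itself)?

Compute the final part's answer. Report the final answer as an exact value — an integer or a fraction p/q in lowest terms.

Part 1: cross terms: (2*32 - 36*-24)=928, (36*26 - -27*32)=1800, (-27*-24 - 2*26)=596; twice the area = |3324| = 3324; area = 1662; answer 1662
Part 2: R1 = 1662; threaded value p + q = 1663; m = 8985; 8985 = 3 * 5 * 599; sigma = (1 + 3) * (1 + 5) * (1 + 599) = 4 * 6 * 600 = 14400; answer 14400

14400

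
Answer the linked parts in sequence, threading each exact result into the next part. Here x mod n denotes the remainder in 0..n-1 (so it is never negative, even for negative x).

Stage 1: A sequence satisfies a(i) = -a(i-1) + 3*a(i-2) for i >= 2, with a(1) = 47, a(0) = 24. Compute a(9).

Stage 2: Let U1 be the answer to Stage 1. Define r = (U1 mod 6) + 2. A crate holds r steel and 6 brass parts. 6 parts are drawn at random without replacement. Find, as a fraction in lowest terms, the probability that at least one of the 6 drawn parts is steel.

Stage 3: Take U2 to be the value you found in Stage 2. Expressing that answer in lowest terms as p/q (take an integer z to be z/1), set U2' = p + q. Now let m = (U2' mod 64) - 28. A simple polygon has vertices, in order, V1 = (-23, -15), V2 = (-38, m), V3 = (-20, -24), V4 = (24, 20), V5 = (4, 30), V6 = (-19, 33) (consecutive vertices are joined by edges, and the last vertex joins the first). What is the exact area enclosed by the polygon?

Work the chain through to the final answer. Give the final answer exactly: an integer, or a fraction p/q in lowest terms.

Stage 1: a(2) = -1*(47) + 3*(24) = 25; iterating: a(2)=25, a(3)=116, a(4)=-41, a(5)=389, a(6)=-512, a(7)=1679, a(8)=-3215, a(9)=8252; answer 8252
Stage 2: U1 = 8252; r = 4; total draws C(10,6) = 210; complement C(6,6) = 1; favorable 210 - 1 = 209; P = 209/210; answer 209/210
Stage 3: U2 = 209/210; threaded value p + q = 419; m = 7; cross terms: (-23*7 - -38*-15)=-731, (-38*-24 - -20*7)=1052, (-20*20 - 24*-24)=176, (24*30 - 4*20)=640, (4*33 - -19*30)=702, (-19*-15 - -23*33)=1044; twice the area = |2883| = 2883; area = 2883/2; answer 2883/2

2883/2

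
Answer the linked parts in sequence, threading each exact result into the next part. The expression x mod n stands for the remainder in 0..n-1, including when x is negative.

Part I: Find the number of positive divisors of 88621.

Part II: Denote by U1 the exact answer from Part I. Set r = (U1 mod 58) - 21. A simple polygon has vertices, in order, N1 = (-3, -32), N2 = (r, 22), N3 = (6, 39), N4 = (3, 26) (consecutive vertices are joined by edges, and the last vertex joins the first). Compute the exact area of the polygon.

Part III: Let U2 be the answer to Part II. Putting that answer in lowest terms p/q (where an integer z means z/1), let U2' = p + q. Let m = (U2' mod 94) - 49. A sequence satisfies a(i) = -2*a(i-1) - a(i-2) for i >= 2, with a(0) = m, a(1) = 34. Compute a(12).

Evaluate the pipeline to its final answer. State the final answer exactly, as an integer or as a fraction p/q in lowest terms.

Part I: 88621 = 13 * 17 * 401; number of divisors = (1+1) * (1+1) * (1+1) = 8; answer 8
Part II: U1 = 8; r = -13; cross terms: (-3*22 - -13*-32)=-482, (-13*39 - 6*22)=-639, (6*26 - 3*39)=39, (3*-32 - -3*26)=-18; twice the area = |-1100| = 1100; area = 550; answer 550
Part III: U2 = 550; threaded value p + q = 551; m = 32; a(2) = -2*(34) - 1*(32) = -100; iterating: a(2)=-100, a(3)=166, a(4)=-232, a(5)=298, a(6)=-364, a(7)=430, a(8)=-496, a(9)=562, a(10)=-628, a(11)=694, a(12)=-760; answer -760

-760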